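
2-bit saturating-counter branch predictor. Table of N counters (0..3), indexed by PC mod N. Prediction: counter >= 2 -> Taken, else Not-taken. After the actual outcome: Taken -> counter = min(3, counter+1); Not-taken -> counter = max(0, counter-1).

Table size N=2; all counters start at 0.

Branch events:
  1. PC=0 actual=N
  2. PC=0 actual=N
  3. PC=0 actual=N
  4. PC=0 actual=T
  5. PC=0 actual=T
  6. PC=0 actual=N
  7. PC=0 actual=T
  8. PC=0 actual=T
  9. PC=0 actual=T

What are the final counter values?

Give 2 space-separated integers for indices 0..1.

Ev 1: PC=0 idx=0 pred=N actual=N -> ctr[0]=0
Ev 2: PC=0 idx=0 pred=N actual=N -> ctr[0]=0
Ev 3: PC=0 idx=0 pred=N actual=N -> ctr[0]=0
Ev 4: PC=0 idx=0 pred=N actual=T -> ctr[0]=1
Ev 5: PC=0 idx=0 pred=N actual=T -> ctr[0]=2
Ev 6: PC=0 idx=0 pred=T actual=N -> ctr[0]=1
Ev 7: PC=0 idx=0 pred=N actual=T -> ctr[0]=2
Ev 8: PC=0 idx=0 pred=T actual=T -> ctr[0]=3
Ev 9: PC=0 idx=0 pred=T actual=T -> ctr[0]=3

Answer: 3 0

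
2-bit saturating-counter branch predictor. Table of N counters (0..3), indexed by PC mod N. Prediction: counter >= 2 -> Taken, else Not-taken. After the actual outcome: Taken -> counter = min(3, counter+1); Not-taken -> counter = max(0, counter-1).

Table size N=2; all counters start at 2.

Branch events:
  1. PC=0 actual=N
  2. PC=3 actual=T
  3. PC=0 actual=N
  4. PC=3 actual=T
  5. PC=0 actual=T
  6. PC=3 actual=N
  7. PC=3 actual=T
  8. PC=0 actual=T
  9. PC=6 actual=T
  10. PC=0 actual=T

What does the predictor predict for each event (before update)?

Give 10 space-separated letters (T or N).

Answer: T T N T N T T N T T

Derivation:
Ev 1: PC=0 idx=0 pred=T actual=N -> ctr[0]=1
Ev 2: PC=3 idx=1 pred=T actual=T -> ctr[1]=3
Ev 3: PC=0 idx=0 pred=N actual=N -> ctr[0]=0
Ev 4: PC=3 idx=1 pred=T actual=T -> ctr[1]=3
Ev 5: PC=0 idx=0 pred=N actual=T -> ctr[0]=1
Ev 6: PC=3 idx=1 pred=T actual=N -> ctr[1]=2
Ev 7: PC=3 idx=1 pred=T actual=T -> ctr[1]=3
Ev 8: PC=0 idx=0 pred=N actual=T -> ctr[0]=2
Ev 9: PC=6 idx=0 pred=T actual=T -> ctr[0]=3
Ev 10: PC=0 idx=0 pred=T actual=T -> ctr[0]=3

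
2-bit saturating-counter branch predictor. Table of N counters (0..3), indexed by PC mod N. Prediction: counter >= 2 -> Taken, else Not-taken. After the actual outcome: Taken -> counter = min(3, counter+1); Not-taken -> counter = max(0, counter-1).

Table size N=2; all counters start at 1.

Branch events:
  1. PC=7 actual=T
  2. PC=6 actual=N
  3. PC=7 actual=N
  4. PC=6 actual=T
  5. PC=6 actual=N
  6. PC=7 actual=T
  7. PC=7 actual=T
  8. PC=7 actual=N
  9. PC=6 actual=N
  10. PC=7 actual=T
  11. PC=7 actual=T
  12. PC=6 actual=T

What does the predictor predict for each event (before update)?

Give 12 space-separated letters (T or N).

Ev 1: PC=7 idx=1 pred=N actual=T -> ctr[1]=2
Ev 2: PC=6 idx=0 pred=N actual=N -> ctr[0]=0
Ev 3: PC=7 idx=1 pred=T actual=N -> ctr[1]=1
Ev 4: PC=6 idx=0 pred=N actual=T -> ctr[0]=1
Ev 5: PC=6 idx=0 pred=N actual=N -> ctr[0]=0
Ev 6: PC=7 idx=1 pred=N actual=T -> ctr[1]=2
Ev 7: PC=7 idx=1 pred=T actual=T -> ctr[1]=3
Ev 8: PC=7 idx=1 pred=T actual=N -> ctr[1]=2
Ev 9: PC=6 idx=0 pred=N actual=N -> ctr[0]=0
Ev 10: PC=7 idx=1 pred=T actual=T -> ctr[1]=3
Ev 11: PC=7 idx=1 pred=T actual=T -> ctr[1]=3
Ev 12: PC=6 idx=0 pred=N actual=T -> ctr[0]=1

Answer: N N T N N N T T N T T N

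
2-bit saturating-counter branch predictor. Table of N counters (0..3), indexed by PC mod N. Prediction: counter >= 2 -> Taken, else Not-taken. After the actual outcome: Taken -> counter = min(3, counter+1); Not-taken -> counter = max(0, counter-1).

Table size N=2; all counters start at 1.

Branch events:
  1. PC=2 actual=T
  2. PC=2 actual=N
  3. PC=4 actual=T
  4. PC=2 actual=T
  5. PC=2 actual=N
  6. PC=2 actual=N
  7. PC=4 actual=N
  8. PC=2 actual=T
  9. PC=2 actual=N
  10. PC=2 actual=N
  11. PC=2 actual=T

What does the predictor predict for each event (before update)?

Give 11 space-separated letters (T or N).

Answer: N T N T T T N N N N N

Derivation:
Ev 1: PC=2 idx=0 pred=N actual=T -> ctr[0]=2
Ev 2: PC=2 idx=0 pred=T actual=N -> ctr[0]=1
Ev 3: PC=4 idx=0 pred=N actual=T -> ctr[0]=2
Ev 4: PC=2 idx=0 pred=T actual=T -> ctr[0]=3
Ev 5: PC=2 idx=0 pred=T actual=N -> ctr[0]=2
Ev 6: PC=2 idx=0 pred=T actual=N -> ctr[0]=1
Ev 7: PC=4 idx=0 pred=N actual=N -> ctr[0]=0
Ev 8: PC=2 idx=0 pred=N actual=T -> ctr[0]=1
Ev 9: PC=2 idx=0 pred=N actual=N -> ctr[0]=0
Ev 10: PC=2 idx=0 pred=N actual=N -> ctr[0]=0
Ev 11: PC=2 idx=0 pred=N actual=T -> ctr[0]=1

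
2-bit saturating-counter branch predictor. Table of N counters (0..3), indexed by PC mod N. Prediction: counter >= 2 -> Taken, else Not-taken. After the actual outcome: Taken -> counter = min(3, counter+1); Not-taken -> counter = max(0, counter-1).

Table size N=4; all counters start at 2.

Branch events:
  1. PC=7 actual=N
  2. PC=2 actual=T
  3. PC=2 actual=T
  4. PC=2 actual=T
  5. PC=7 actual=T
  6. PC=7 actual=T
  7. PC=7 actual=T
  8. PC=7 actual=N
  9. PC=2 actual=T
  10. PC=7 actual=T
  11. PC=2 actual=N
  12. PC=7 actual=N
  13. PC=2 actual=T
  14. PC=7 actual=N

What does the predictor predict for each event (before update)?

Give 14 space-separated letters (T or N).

Ev 1: PC=7 idx=3 pred=T actual=N -> ctr[3]=1
Ev 2: PC=2 idx=2 pred=T actual=T -> ctr[2]=3
Ev 3: PC=2 idx=2 pred=T actual=T -> ctr[2]=3
Ev 4: PC=2 idx=2 pred=T actual=T -> ctr[2]=3
Ev 5: PC=7 idx=3 pred=N actual=T -> ctr[3]=2
Ev 6: PC=7 idx=3 pred=T actual=T -> ctr[3]=3
Ev 7: PC=7 idx=3 pred=T actual=T -> ctr[3]=3
Ev 8: PC=7 idx=3 pred=T actual=N -> ctr[3]=2
Ev 9: PC=2 idx=2 pred=T actual=T -> ctr[2]=3
Ev 10: PC=7 idx=3 pred=T actual=T -> ctr[3]=3
Ev 11: PC=2 idx=2 pred=T actual=N -> ctr[2]=2
Ev 12: PC=7 idx=3 pred=T actual=N -> ctr[3]=2
Ev 13: PC=2 idx=2 pred=T actual=T -> ctr[2]=3
Ev 14: PC=7 idx=3 pred=T actual=N -> ctr[3]=1

Answer: T T T T N T T T T T T T T T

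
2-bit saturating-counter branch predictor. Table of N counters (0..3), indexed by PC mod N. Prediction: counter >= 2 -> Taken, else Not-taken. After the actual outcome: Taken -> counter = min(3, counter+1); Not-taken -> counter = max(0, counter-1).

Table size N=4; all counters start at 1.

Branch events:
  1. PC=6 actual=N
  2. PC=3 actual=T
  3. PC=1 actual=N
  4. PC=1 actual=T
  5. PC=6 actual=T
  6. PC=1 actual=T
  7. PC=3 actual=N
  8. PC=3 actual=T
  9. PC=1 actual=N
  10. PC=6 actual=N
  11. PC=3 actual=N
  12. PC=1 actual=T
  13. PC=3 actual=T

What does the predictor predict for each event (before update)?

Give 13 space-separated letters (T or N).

Answer: N N N N N N T N T N T N N

Derivation:
Ev 1: PC=6 idx=2 pred=N actual=N -> ctr[2]=0
Ev 2: PC=3 idx=3 pred=N actual=T -> ctr[3]=2
Ev 3: PC=1 idx=1 pred=N actual=N -> ctr[1]=0
Ev 4: PC=1 idx=1 pred=N actual=T -> ctr[1]=1
Ev 5: PC=6 idx=2 pred=N actual=T -> ctr[2]=1
Ev 6: PC=1 idx=1 pred=N actual=T -> ctr[1]=2
Ev 7: PC=3 idx=3 pred=T actual=N -> ctr[3]=1
Ev 8: PC=3 idx=3 pred=N actual=T -> ctr[3]=2
Ev 9: PC=1 idx=1 pred=T actual=N -> ctr[1]=1
Ev 10: PC=6 idx=2 pred=N actual=N -> ctr[2]=0
Ev 11: PC=3 idx=3 pred=T actual=N -> ctr[3]=1
Ev 12: PC=1 idx=1 pred=N actual=T -> ctr[1]=2
Ev 13: PC=3 idx=3 pred=N actual=T -> ctr[3]=2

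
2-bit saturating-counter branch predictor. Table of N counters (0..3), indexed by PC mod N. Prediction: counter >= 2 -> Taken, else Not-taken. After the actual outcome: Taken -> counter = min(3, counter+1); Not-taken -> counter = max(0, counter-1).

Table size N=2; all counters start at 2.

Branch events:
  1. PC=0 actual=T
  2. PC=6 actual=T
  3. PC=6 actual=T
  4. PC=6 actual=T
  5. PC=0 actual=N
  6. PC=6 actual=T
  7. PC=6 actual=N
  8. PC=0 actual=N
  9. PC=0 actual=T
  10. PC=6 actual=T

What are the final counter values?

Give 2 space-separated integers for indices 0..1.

Answer: 3 2

Derivation:
Ev 1: PC=0 idx=0 pred=T actual=T -> ctr[0]=3
Ev 2: PC=6 idx=0 pred=T actual=T -> ctr[0]=3
Ev 3: PC=6 idx=0 pred=T actual=T -> ctr[0]=3
Ev 4: PC=6 idx=0 pred=T actual=T -> ctr[0]=3
Ev 5: PC=0 idx=0 pred=T actual=N -> ctr[0]=2
Ev 6: PC=6 idx=0 pred=T actual=T -> ctr[0]=3
Ev 7: PC=6 idx=0 pred=T actual=N -> ctr[0]=2
Ev 8: PC=0 idx=0 pred=T actual=N -> ctr[0]=1
Ev 9: PC=0 idx=0 pred=N actual=T -> ctr[0]=2
Ev 10: PC=6 idx=0 pred=T actual=T -> ctr[0]=3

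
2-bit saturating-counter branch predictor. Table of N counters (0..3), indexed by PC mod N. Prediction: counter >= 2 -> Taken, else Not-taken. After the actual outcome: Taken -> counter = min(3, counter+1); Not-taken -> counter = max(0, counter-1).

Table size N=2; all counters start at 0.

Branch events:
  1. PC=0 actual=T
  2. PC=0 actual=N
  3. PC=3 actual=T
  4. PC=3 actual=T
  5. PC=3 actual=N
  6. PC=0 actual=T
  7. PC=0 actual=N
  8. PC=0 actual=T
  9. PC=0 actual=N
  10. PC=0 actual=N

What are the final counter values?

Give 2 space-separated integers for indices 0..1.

Answer: 0 1

Derivation:
Ev 1: PC=0 idx=0 pred=N actual=T -> ctr[0]=1
Ev 2: PC=0 idx=0 pred=N actual=N -> ctr[0]=0
Ev 3: PC=3 idx=1 pred=N actual=T -> ctr[1]=1
Ev 4: PC=3 idx=1 pred=N actual=T -> ctr[1]=2
Ev 5: PC=3 idx=1 pred=T actual=N -> ctr[1]=1
Ev 6: PC=0 idx=0 pred=N actual=T -> ctr[0]=1
Ev 7: PC=0 idx=0 pred=N actual=N -> ctr[0]=0
Ev 8: PC=0 idx=0 pred=N actual=T -> ctr[0]=1
Ev 9: PC=0 idx=0 pred=N actual=N -> ctr[0]=0
Ev 10: PC=0 idx=0 pred=N actual=N -> ctr[0]=0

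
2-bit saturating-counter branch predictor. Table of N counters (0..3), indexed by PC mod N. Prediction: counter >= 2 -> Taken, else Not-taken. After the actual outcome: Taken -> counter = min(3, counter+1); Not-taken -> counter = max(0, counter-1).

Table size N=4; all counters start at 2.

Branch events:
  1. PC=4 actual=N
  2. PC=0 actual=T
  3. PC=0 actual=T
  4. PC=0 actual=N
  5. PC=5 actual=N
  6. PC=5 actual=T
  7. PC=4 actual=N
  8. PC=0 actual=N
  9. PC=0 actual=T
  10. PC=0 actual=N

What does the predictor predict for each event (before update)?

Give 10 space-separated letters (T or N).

Answer: T N T T T N T N N N

Derivation:
Ev 1: PC=4 idx=0 pred=T actual=N -> ctr[0]=1
Ev 2: PC=0 idx=0 pred=N actual=T -> ctr[0]=2
Ev 3: PC=0 idx=0 pred=T actual=T -> ctr[0]=3
Ev 4: PC=0 idx=0 pred=T actual=N -> ctr[0]=2
Ev 5: PC=5 idx=1 pred=T actual=N -> ctr[1]=1
Ev 6: PC=5 idx=1 pred=N actual=T -> ctr[1]=2
Ev 7: PC=4 idx=0 pred=T actual=N -> ctr[0]=1
Ev 8: PC=0 idx=0 pred=N actual=N -> ctr[0]=0
Ev 9: PC=0 idx=0 pred=N actual=T -> ctr[0]=1
Ev 10: PC=0 idx=0 pred=N actual=N -> ctr[0]=0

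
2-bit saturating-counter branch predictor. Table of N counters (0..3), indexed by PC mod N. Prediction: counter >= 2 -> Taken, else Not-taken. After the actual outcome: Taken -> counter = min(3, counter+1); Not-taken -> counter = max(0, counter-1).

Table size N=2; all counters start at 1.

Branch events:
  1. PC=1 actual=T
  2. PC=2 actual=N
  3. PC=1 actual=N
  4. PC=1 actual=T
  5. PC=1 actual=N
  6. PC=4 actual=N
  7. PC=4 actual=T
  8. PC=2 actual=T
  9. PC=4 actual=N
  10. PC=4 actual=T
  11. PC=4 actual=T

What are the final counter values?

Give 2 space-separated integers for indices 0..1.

Answer: 3 1

Derivation:
Ev 1: PC=1 idx=1 pred=N actual=T -> ctr[1]=2
Ev 2: PC=2 idx=0 pred=N actual=N -> ctr[0]=0
Ev 3: PC=1 idx=1 pred=T actual=N -> ctr[1]=1
Ev 4: PC=1 idx=1 pred=N actual=T -> ctr[1]=2
Ev 5: PC=1 idx=1 pred=T actual=N -> ctr[1]=1
Ev 6: PC=4 idx=0 pred=N actual=N -> ctr[0]=0
Ev 7: PC=4 idx=0 pred=N actual=T -> ctr[0]=1
Ev 8: PC=2 idx=0 pred=N actual=T -> ctr[0]=2
Ev 9: PC=4 idx=0 pred=T actual=N -> ctr[0]=1
Ev 10: PC=4 idx=0 pred=N actual=T -> ctr[0]=2
Ev 11: PC=4 idx=0 pred=T actual=T -> ctr[0]=3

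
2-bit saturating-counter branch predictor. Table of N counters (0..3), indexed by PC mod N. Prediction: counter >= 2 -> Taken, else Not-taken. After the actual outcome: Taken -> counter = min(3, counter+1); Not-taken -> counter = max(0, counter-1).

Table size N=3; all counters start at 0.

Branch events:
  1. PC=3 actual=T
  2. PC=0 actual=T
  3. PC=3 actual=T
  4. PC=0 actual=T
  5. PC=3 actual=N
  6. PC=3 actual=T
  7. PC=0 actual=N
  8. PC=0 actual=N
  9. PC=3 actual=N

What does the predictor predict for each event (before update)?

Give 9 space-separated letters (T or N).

Ev 1: PC=3 idx=0 pred=N actual=T -> ctr[0]=1
Ev 2: PC=0 idx=0 pred=N actual=T -> ctr[0]=2
Ev 3: PC=3 idx=0 pred=T actual=T -> ctr[0]=3
Ev 4: PC=0 idx=0 pred=T actual=T -> ctr[0]=3
Ev 5: PC=3 idx=0 pred=T actual=N -> ctr[0]=2
Ev 6: PC=3 idx=0 pred=T actual=T -> ctr[0]=3
Ev 7: PC=0 idx=0 pred=T actual=N -> ctr[0]=2
Ev 8: PC=0 idx=0 pred=T actual=N -> ctr[0]=1
Ev 9: PC=3 idx=0 pred=N actual=N -> ctr[0]=0

Answer: N N T T T T T T N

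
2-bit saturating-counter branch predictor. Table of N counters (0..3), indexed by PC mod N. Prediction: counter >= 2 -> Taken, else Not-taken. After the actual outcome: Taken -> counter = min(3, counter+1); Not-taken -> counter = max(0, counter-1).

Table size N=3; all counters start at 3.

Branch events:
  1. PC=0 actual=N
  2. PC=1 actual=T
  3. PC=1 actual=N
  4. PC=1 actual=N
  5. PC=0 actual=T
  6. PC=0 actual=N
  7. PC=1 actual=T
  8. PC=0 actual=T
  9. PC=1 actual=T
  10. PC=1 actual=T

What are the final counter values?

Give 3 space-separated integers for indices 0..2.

Ev 1: PC=0 idx=0 pred=T actual=N -> ctr[0]=2
Ev 2: PC=1 idx=1 pred=T actual=T -> ctr[1]=3
Ev 3: PC=1 idx=1 pred=T actual=N -> ctr[1]=2
Ev 4: PC=1 idx=1 pred=T actual=N -> ctr[1]=1
Ev 5: PC=0 idx=0 pred=T actual=T -> ctr[0]=3
Ev 6: PC=0 idx=0 pred=T actual=N -> ctr[0]=2
Ev 7: PC=1 idx=1 pred=N actual=T -> ctr[1]=2
Ev 8: PC=0 idx=0 pred=T actual=T -> ctr[0]=3
Ev 9: PC=1 idx=1 pred=T actual=T -> ctr[1]=3
Ev 10: PC=1 idx=1 pred=T actual=T -> ctr[1]=3

Answer: 3 3 3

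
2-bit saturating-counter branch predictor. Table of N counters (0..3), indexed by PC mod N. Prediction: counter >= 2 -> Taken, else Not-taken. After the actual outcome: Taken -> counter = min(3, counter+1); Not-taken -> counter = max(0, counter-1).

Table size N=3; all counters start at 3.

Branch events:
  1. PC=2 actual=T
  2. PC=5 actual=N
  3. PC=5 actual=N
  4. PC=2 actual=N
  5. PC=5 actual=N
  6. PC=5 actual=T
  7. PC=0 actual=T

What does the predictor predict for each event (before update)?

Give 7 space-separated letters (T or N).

Ev 1: PC=2 idx=2 pred=T actual=T -> ctr[2]=3
Ev 2: PC=5 idx=2 pred=T actual=N -> ctr[2]=2
Ev 3: PC=5 idx=2 pred=T actual=N -> ctr[2]=1
Ev 4: PC=2 idx=2 pred=N actual=N -> ctr[2]=0
Ev 5: PC=5 idx=2 pred=N actual=N -> ctr[2]=0
Ev 6: PC=5 idx=2 pred=N actual=T -> ctr[2]=1
Ev 7: PC=0 idx=0 pred=T actual=T -> ctr[0]=3

Answer: T T T N N N T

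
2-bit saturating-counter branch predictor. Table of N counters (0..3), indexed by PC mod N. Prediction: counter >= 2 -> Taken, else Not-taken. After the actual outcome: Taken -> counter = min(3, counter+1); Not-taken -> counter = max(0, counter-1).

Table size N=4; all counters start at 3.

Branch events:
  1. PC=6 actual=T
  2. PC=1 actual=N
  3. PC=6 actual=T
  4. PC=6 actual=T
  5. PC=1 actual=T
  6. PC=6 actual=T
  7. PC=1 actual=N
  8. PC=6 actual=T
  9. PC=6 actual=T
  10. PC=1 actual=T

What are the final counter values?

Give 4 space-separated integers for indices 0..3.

Answer: 3 3 3 3

Derivation:
Ev 1: PC=6 idx=2 pred=T actual=T -> ctr[2]=3
Ev 2: PC=1 idx=1 pred=T actual=N -> ctr[1]=2
Ev 3: PC=6 idx=2 pred=T actual=T -> ctr[2]=3
Ev 4: PC=6 idx=2 pred=T actual=T -> ctr[2]=3
Ev 5: PC=1 idx=1 pred=T actual=T -> ctr[1]=3
Ev 6: PC=6 idx=2 pred=T actual=T -> ctr[2]=3
Ev 7: PC=1 idx=1 pred=T actual=N -> ctr[1]=2
Ev 8: PC=6 idx=2 pred=T actual=T -> ctr[2]=3
Ev 9: PC=6 idx=2 pred=T actual=T -> ctr[2]=3
Ev 10: PC=1 idx=1 pred=T actual=T -> ctr[1]=3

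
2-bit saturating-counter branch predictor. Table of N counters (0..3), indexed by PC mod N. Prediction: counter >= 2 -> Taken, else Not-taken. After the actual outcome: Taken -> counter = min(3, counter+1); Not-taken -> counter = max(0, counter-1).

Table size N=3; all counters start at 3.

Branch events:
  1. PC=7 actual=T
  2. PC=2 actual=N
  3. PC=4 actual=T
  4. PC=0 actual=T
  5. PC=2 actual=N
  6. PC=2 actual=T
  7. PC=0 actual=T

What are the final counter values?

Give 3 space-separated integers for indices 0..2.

Answer: 3 3 2

Derivation:
Ev 1: PC=7 idx=1 pred=T actual=T -> ctr[1]=3
Ev 2: PC=2 idx=2 pred=T actual=N -> ctr[2]=2
Ev 3: PC=4 idx=1 pred=T actual=T -> ctr[1]=3
Ev 4: PC=0 idx=0 pred=T actual=T -> ctr[0]=3
Ev 5: PC=2 idx=2 pred=T actual=N -> ctr[2]=1
Ev 6: PC=2 idx=2 pred=N actual=T -> ctr[2]=2
Ev 7: PC=0 idx=0 pred=T actual=T -> ctr[0]=3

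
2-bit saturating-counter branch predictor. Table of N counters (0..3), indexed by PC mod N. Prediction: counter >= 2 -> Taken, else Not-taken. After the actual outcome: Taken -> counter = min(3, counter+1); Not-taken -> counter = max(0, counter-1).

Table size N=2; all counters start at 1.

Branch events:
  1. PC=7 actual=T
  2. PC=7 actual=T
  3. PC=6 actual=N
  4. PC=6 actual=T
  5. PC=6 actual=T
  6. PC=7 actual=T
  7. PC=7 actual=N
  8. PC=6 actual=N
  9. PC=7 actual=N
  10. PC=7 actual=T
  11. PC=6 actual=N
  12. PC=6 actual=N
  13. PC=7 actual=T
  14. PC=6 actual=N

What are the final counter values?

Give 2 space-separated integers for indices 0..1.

Answer: 0 3

Derivation:
Ev 1: PC=7 idx=1 pred=N actual=T -> ctr[1]=2
Ev 2: PC=7 idx=1 pred=T actual=T -> ctr[1]=3
Ev 3: PC=6 idx=0 pred=N actual=N -> ctr[0]=0
Ev 4: PC=6 idx=0 pred=N actual=T -> ctr[0]=1
Ev 5: PC=6 idx=0 pred=N actual=T -> ctr[0]=2
Ev 6: PC=7 idx=1 pred=T actual=T -> ctr[1]=3
Ev 7: PC=7 idx=1 pred=T actual=N -> ctr[1]=2
Ev 8: PC=6 idx=0 pred=T actual=N -> ctr[0]=1
Ev 9: PC=7 idx=1 pred=T actual=N -> ctr[1]=1
Ev 10: PC=7 idx=1 pred=N actual=T -> ctr[1]=2
Ev 11: PC=6 idx=0 pred=N actual=N -> ctr[0]=0
Ev 12: PC=6 idx=0 pred=N actual=N -> ctr[0]=0
Ev 13: PC=7 idx=1 pred=T actual=T -> ctr[1]=3
Ev 14: PC=6 idx=0 pred=N actual=N -> ctr[0]=0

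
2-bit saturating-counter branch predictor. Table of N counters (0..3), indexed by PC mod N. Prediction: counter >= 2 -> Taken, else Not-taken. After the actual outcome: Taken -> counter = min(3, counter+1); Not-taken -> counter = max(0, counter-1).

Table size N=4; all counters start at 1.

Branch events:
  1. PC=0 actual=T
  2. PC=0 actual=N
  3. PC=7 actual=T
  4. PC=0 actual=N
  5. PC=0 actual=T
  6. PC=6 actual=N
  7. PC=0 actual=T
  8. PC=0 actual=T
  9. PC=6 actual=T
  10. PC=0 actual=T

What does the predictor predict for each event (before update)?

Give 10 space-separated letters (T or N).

Answer: N T N N N N N T N T

Derivation:
Ev 1: PC=0 idx=0 pred=N actual=T -> ctr[0]=2
Ev 2: PC=0 idx=0 pred=T actual=N -> ctr[0]=1
Ev 3: PC=7 idx=3 pred=N actual=T -> ctr[3]=2
Ev 4: PC=0 idx=0 pred=N actual=N -> ctr[0]=0
Ev 5: PC=0 idx=0 pred=N actual=T -> ctr[0]=1
Ev 6: PC=6 idx=2 pred=N actual=N -> ctr[2]=0
Ev 7: PC=0 idx=0 pred=N actual=T -> ctr[0]=2
Ev 8: PC=0 idx=0 pred=T actual=T -> ctr[0]=3
Ev 9: PC=6 idx=2 pred=N actual=T -> ctr[2]=1
Ev 10: PC=0 idx=0 pred=T actual=T -> ctr[0]=3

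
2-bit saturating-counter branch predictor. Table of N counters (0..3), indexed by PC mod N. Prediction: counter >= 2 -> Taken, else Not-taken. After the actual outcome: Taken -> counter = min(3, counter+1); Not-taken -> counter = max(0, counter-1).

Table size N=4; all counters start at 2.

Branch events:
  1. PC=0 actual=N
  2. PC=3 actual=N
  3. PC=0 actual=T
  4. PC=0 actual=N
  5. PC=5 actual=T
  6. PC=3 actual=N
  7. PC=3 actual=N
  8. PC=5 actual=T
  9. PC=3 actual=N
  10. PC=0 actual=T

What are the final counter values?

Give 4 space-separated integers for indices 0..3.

Answer: 2 3 2 0

Derivation:
Ev 1: PC=0 idx=0 pred=T actual=N -> ctr[0]=1
Ev 2: PC=3 idx=3 pred=T actual=N -> ctr[3]=1
Ev 3: PC=0 idx=0 pred=N actual=T -> ctr[0]=2
Ev 4: PC=0 idx=0 pred=T actual=N -> ctr[0]=1
Ev 5: PC=5 idx=1 pred=T actual=T -> ctr[1]=3
Ev 6: PC=3 idx=3 pred=N actual=N -> ctr[3]=0
Ev 7: PC=3 idx=3 pred=N actual=N -> ctr[3]=0
Ev 8: PC=5 idx=1 pred=T actual=T -> ctr[1]=3
Ev 9: PC=3 idx=3 pred=N actual=N -> ctr[3]=0
Ev 10: PC=0 idx=0 pred=N actual=T -> ctr[0]=2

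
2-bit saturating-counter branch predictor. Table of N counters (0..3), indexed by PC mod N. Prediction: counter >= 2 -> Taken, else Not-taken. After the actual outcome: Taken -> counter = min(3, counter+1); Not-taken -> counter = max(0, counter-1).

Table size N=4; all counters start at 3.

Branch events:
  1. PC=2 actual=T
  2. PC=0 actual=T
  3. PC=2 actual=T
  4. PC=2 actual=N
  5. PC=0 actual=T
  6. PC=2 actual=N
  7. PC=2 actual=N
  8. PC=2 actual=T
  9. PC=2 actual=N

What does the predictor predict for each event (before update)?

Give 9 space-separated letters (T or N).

Answer: T T T T T T N N N

Derivation:
Ev 1: PC=2 idx=2 pred=T actual=T -> ctr[2]=3
Ev 2: PC=0 idx=0 pred=T actual=T -> ctr[0]=3
Ev 3: PC=2 idx=2 pred=T actual=T -> ctr[2]=3
Ev 4: PC=2 idx=2 pred=T actual=N -> ctr[2]=2
Ev 5: PC=0 idx=0 pred=T actual=T -> ctr[0]=3
Ev 6: PC=2 idx=2 pred=T actual=N -> ctr[2]=1
Ev 7: PC=2 idx=2 pred=N actual=N -> ctr[2]=0
Ev 8: PC=2 idx=2 pred=N actual=T -> ctr[2]=1
Ev 9: PC=2 idx=2 pred=N actual=N -> ctr[2]=0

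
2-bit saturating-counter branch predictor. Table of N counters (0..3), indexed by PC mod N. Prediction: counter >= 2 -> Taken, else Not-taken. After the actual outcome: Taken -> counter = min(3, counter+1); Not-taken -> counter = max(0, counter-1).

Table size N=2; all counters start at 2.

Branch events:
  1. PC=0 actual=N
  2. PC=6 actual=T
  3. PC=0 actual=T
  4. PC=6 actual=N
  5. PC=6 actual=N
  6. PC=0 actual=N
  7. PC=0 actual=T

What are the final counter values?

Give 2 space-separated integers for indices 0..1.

Ev 1: PC=0 idx=0 pred=T actual=N -> ctr[0]=1
Ev 2: PC=6 idx=0 pred=N actual=T -> ctr[0]=2
Ev 3: PC=0 idx=0 pred=T actual=T -> ctr[0]=3
Ev 4: PC=6 idx=0 pred=T actual=N -> ctr[0]=2
Ev 5: PC=6 idx=0 pred=T actual=N -> ctr[0]=1
Ev 6: PC=0 idx=0 pred=N actual=N -> ctr[0]=0
Ev 7: PC=0 idx=0 pred=N actual=T -> ctr[0]=1

Answer: 1 2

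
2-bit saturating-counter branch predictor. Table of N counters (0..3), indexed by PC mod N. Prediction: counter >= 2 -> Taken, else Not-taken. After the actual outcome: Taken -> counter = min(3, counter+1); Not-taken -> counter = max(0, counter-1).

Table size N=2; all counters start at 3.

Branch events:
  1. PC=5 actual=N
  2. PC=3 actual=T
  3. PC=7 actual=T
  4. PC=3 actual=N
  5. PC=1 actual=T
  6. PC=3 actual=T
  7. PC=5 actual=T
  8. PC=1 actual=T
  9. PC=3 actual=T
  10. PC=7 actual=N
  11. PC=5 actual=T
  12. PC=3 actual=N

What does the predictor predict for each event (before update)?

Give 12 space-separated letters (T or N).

Ev 1: PC=5 idx=1 pred=T actual=N -> ctr[1]=2
Ev 2: PC=3 idx=1 pred=T actual=T -> ctr[1]=3
Ev 3: PC=7 idx=1 pred=T actual=T -> ctr[1]=3
Ev 4: PC=3 idx=1 pred=T actual=N -> ctr[1]=2
Ev 5: PC=1 idx=1 pred=T actual=T -> ctr[1]=3
Ev 6: PC=3 idx=1 pred=T actual=T -> ctr[1]=3
Ev 7: PC=5 idx=1 pred=T actual=T -> ctr[1]=3
Ev 8: PC=1 idx=1 pred=T actual=T -> ctr[1]=3
Ev 9: PC=3 idx=1 pred=T actual=T -> ctr[1]=3
Ev 10: PC=7 idx=1 pred=T actual=N -> ctr[1]=2
Ev 11: PC=5 idx=1 pred=T actual=T -> ctr[1]=3
Ev 12: PC=3 idx=1 pred=T actual=N -> ctr[1]=2

Answer: T T T T T T T T T T T T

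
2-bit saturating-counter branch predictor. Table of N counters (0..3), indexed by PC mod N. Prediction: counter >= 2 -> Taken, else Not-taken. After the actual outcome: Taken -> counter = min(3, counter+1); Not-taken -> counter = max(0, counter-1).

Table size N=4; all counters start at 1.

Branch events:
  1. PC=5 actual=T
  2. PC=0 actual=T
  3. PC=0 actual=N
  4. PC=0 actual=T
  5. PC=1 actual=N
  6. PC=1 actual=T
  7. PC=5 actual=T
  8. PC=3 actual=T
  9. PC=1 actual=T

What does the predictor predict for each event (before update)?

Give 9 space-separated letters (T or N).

Answer: N N T N T N T N T

Derivation:
Ev 1: PC=5 idx=1 pred=N actual=T -> ctr[1]=2
Ev 2: PC=0 idx=0 pred=N actual=T -> ctr[0]=2
Ev 3: PC=0 idx=0 pred=T actual=N -> ctr[0]=1
Ev 4: PC=0 idx=0 pred=N actual=T -> ctr[0]=2
Ev 5: PC=1 idx=1 pred=T actual=N -> ctr[1]=1
Ev 6: PC=1 idx=1 pred=N actual=T -> ctr[1]=2
Ev 7: PC=5 idx=1 pred=T actual=T -> ctr[1]=3
Ev 8: PC=3 idx=3 pred=N actual=T -> ctr[3]=2
Ev 9: PC=1 idx=1 pred=T actual=T -> ctr[1]=3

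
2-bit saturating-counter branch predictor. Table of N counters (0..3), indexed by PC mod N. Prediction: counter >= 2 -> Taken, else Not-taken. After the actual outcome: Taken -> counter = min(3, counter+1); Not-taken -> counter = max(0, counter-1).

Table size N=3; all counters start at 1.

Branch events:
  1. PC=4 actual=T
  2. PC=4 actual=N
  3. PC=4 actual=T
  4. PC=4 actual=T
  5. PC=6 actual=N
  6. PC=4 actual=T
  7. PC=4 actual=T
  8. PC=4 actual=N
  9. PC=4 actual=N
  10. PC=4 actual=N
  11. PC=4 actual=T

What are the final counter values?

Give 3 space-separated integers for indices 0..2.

Answer: 0 1 1

Derivation:
Ev 1: PC=4 idx=1 pred=N actual=T -> ctr[1]=2
Ev 2: PC=4 idx=1 pred=T actual=N -> ctr[1]=1
Ev 3: PC=4 idx=1 pred=N actual=T -> ctr[1]=2
Ev 4: PC=4 idx=1 pred=T actual=T -> ctr[1]=3
Ev 5: PC=6 idx=0 pred=N actual=N -> ctr[0]=0
Ev 6: PC=4 idx=1 pred=T actual=T -> ctr[1]=3
Ev 7: PC=4 idx=1 pred=T actual=T -> ctr[1]=3
Ev 8: PC=4 idx=1 pred=T actual=N -> ctr[1]=2
Ev 9: PC=4 idx=1 pred=T actual=N -> ctr[1]=1
Ev 10: PC=4 idx=1 pred=N actual=N -> ctr[1]=0
Ev 11: PC=4 idx=1 pred=N actual=T -> ctr[1]=1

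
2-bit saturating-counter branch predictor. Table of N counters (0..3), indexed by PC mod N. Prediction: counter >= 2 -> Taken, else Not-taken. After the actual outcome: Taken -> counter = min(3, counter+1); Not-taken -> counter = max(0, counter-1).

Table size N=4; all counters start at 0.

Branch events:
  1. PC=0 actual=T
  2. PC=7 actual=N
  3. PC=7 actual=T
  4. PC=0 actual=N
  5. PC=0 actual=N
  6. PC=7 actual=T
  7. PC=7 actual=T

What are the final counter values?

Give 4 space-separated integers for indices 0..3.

Answer: 0 0 0 3

Derivation:
Ev 1: PC=0 idx=0 pred=N actual=T -> ctr[0]=1
Ev 2: PC=7 idx=3 pred=N actual=N -> ctr[3]=0
Ev 3: PC=7 idx=3 pred=N actual=T -> ctr[3]=1
Ev 4: PC=0 idx=0 pred=N actual=N -> ctr[0]=0
Ev 5: PC=0 idx=0 pred=N actual=N -> ctr[0]=0
Ev 6: PC=7 idx=3 pred=N actual=T -> ctr[3]=2
Ev 7: PC=7 idx=3 pred=T actual=T -> ctr[3]=3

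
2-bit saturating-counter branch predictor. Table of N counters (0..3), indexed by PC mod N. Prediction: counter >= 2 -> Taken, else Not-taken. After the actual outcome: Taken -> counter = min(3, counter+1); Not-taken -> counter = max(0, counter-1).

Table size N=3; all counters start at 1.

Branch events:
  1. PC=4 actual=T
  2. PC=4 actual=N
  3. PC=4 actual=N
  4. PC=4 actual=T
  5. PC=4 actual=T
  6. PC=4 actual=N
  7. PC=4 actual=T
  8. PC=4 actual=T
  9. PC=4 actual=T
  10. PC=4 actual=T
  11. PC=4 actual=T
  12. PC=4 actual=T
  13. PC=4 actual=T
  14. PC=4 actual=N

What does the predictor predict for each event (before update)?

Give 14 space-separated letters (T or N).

Ev 1: PC=4 idx=1 pred=N actual=T -> ctr[1]=2
Ev 2: PC=4 idx=1 pred=T actual=N -> ctr[1]=1
Ev 3: PC=4 idx=1 pred=N actual=N -> ctr[1]=0
Ev 4: PC=4 idx=1 pred=N actual=T -> ctr[1]=1
Ev 5: PC=4 idx=1 pred=N actual=T -> ctr[1]=2
Ev 6: PC=4 idx=1 pred=T actual=N -> ctr[1]=1
Ev 7: PC=4 idx=1 pred=N actual=T -> ctr[1]=2
Ev 8: PC=4 idx=1 pred=T actual=T -> ctr[1]=3
Ev 9: PC=4 idx=1 pred=T actual=T -> ctr[1]=3
Ev 10: PC=4 idx=1 pred=T actual=T -> ctr[1]=3
Ev 11: PC=4 idx=1 pred=T actual=T -> ctr[1]=3
Ev 12: PC=4 idx=1 pred=T actual=T -> ctr[1]=3
Ev 13: PC=4 idx=1 pred=T actual=T -> ctr[1]=3
Ev 14: PC=4 idx=1 pred=T actual=N -> ctr[1]=2

Answer: N T N N N T N T T T T T T T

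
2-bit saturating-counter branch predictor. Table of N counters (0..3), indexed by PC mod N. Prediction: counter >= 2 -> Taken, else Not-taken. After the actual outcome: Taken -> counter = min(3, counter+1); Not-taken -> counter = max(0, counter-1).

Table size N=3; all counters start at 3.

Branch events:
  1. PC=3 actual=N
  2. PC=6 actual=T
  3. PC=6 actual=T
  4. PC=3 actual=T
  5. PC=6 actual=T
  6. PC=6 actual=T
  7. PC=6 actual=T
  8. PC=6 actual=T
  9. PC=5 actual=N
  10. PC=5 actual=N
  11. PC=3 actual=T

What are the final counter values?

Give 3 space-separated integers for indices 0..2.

Answer: 3 3 1

Derivation:
Ev 1: PC=3 idx=0 pred=T actual=N -> ctr[0]=2
Ev 2: PC=6 idx=0 pred=T actual=T -> ctr[0]=3
Ev 3: PC=6 idx=0 pred=T actual=T -> ctr[0]=3
Ev 4: PC=3 idx=0 pred=T actual=T -> ctr[0]=3
Ev 5: PC=6 idx=0 pred=T actual=T -> ctr[0]=3
Ev 6: PC=6 idx=0 pred=T actual=T -> ctr[0]=3
Ev 7: PC=6 idx=0 pred=T actual=T -> ctr[0]=3
Ev 8: PC=6 idx=0 pred=T actual=T -> ctr[0]=3
Ev 9: PC=5 idx=2 pred=T actual=N -> ctr[2]=2
Ev 10: PC=5 idx=2 pred=T actual=N -> ctr[2]=1
Ev 11: PC=3 idx=0 pred=T actual=T -> ctr[0]=3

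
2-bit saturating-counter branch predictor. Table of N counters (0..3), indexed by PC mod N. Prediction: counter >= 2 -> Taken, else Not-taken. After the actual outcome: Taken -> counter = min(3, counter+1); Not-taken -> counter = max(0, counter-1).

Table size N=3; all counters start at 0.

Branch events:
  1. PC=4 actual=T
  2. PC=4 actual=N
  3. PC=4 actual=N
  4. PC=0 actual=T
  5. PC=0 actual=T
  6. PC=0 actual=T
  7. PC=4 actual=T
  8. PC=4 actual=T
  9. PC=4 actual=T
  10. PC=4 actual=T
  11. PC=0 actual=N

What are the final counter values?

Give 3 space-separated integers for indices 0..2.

Ev 1: PC=4 idx=1 pred=N actual=T -> ctr[1]=1
Ev 2: PC=4 idx=1 pred=N actual=N -> ctr[1]=0
Ev 3: PC=4 idx=1 pred=N actual=N -> ctr[1]=0
Ev 4: PC=0 idx=0 pred=N actual=T -> ctr[0]=1
Ev 5: PC=0 idx=0 pred=N actual=T -> ctr[0]=2
Ev 6: PC=0 idx=0 pred=T actual=T -> ctr[0]=3
Ev 7: PC=4 idx=1 pred=N actual=T -> ctr[1]=1
Ev 8: PC=4 idx=1 pred=N actual=T -> ctr[1]=2
Ev 9: PC=4 idx=1 pred=T actual=T -> ctr[1]=3
Ev 10: PC=4 idx=1 pred=T actual=T -> ctr[1]=3
Ev 11: PC=0 idx=0 pred=T actual=N -> ctr[0]=2

Answer: 2 3 0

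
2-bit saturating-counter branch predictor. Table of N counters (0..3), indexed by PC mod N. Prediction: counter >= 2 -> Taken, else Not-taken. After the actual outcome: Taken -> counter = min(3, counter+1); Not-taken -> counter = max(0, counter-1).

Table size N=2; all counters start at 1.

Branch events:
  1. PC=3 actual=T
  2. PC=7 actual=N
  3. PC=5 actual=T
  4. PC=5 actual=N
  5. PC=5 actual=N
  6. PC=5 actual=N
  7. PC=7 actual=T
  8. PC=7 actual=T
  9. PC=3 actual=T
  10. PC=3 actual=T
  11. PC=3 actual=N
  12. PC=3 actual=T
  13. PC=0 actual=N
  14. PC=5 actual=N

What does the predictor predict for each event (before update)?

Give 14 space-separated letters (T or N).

Ev 1: PC=3 idx=1 pred=N actual=T -> ctr[1]=2
Ev 2: PC=7 idx=1 pred=T actual=N -> ctr[1]=1
Ev 3: PC=5 idx=1 pred=N actual=T -> ctr[1]=2
Ev 4: PC=5 idx=1 pred=T actual=N -> ctr[1]=1
Ev 5: PC=5 idx=1 pred=N actual=N -> ctr[1]=0
Ev 6: PC=5 idx=1 pred=N actual=N -> ctr[1]=0
Ev 7: PC=7 idx=1 pred=N actual=T -> ctr[1]=1
Ev 8: PC=7 idx=1 pred=N actual=T -> ctr[1]=2
Ev 9: PC=3 idx=1 pred=T actual=T -> ctr[1]=3
Ev 10: PC=3 idx=1 pred=T actual=T -> ctr[1]=3
Ev 11: PC=3 idx=1 pred=T actual=N -> ctr[1]=2
Ev 12: PC=3 idx=1 pred=T actual=T -> ctr[1]=3
Ev 13: PC=0 idx=0 pred=N actual=N -> ctr[0]=0
Ev 14: PC=5 idx=1 pred=T actual=N -> ctr[1]=2

Answer: N T N T N N N N T T T T N T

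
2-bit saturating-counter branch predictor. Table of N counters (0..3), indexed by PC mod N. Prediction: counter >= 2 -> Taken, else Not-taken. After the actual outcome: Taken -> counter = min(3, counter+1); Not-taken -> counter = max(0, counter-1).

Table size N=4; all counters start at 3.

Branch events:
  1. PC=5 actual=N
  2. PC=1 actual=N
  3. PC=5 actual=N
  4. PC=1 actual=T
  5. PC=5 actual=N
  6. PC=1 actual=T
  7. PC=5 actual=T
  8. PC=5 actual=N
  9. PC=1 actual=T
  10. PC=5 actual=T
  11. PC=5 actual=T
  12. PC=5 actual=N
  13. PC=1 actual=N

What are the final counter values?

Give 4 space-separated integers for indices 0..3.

Ev 1: PC=5 idx=1 pred=T actual=N -> ctr[1]=2
Ev 2: PC=1 idx=1 pred=T actual=N -> ctr[1]=1
Ev 3: PC=5 idx=1 pred=N actual=N -> ctr[1]=0
Ev 4: PC=1 idx=1 pred=N actual=T -> ctr[1]=1
Ev 5: PC=5 idx=1 pred=N actual=N -> ctr[1]=0
Ev 6: PC=1 idx=1 pred=N actual=T -> ctr[1]=1
Ev 7: PC=5 idx=1 pred=N actual=T -> ctr[1]=2
Ev 8: PC=5 idx=1 pred=T actual=N -> ctr[1]=1
Ev 9: PC=1 idx=1 pred=N actual=T -> ctr[1]=2
Ev 10: PC=5 idx=1 pred=T actual=T -> ctr[1]=3
Ev 11: PC=5 idx=1 pred=T actual=T -> ctr[1]=3
Ev 12: PC=5 idx=1 pred=T actual=N -> ctr[1]=2
Ev 13: PC=1 idx=1 pred=T actual=N -> ctr[1]=1

Answer: 3 1 3 3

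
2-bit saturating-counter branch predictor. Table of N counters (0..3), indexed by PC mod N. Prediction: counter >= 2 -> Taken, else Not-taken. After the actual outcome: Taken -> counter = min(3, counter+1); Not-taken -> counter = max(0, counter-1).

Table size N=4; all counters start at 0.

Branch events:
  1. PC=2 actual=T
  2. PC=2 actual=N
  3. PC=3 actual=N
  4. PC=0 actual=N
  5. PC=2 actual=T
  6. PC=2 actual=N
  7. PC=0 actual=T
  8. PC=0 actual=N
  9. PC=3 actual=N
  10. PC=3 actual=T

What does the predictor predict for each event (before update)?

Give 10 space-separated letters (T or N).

Ev 1: PC=2 idx=2 pred=N actual=T -> ctr[2]=1
Ev 2: PC=2 idx=2 pred=N actual=N -> ctr[2]=0
Ev 3: PC=3 idx=3 pred=N actual=N -> ctr[3]=0
Ev 4: PC=0 idx=0 pred=N actual=N -> ctr[0]=0
Ev 5: PC=2 idx=2 pred=N actual=T -> ctr[2]=1
Ev 6: PC=2 idx=2 pred=N actual=N -> ctr[2]=0
Ev 7: PC=0 idx=0 pred=N actual=T -> ctr[0]=1
Ev 8: PC=0 idx=0 pred=N actual=N -> ctr[0]=0
Ev 9: PC=3 idx=3 pred=N actual=N -> ctr[3]=0
Ev 10: PC=3 idx=3 pred=N actual=T -> ctr[3]=1

Answer: N N N N N N N N N N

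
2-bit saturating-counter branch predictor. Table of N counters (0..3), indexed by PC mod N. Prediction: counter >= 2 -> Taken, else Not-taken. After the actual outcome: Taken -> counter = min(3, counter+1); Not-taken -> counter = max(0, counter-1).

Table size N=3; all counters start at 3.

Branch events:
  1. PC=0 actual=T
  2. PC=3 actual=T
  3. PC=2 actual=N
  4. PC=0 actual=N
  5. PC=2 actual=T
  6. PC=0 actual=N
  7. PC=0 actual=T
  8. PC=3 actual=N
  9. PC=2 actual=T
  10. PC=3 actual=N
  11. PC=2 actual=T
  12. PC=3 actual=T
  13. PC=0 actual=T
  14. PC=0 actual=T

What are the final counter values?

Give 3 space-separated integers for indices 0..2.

Answer: 3 3 3

Derivation:
Ev 1: PC=0 idx=0 pred=T actual=T -> ctr[0]=3
Ev 2: PC=3 idx=0 pred=T actual=T -> ctr[0]=3
Ev 3: PC=2 idx=2 pred=T actual=N -> ctr[2]=2
Ev 4: PC=0 idx=0 pred=T actual=N -> ctr[0]=2
Ev 5: PC=2 idx=2 pred=T actual=T -> ctr[2]=3
Ev 6: PC=0 idx=0 pred=T actual=N -> ctr[0]=1
Ev 7: PC=0 idx=0 pred=N actual=T -> ctr[0]=2
Ev 8: PC=3 idx=0 pred=T actual=N -> ctr[0]=1
Ev 9: PC=2 idx=2 pred=T actual=T -> ctr[2]=3
Ev 10: PC=3 idx=0 pred=N actual=N -> ctr[0]=0
Ev 11: PC=2 idx=2 pred=T actual=T -> ctr[2]=3
Ev 12: PC=3 idx=0 pred=N actual=T -> ctr[0]=1
Ev 13: PC=0 idx=0 pred=N actual=T -> ctr[0]=2
Ev 14: PC=0 idx=0 pred=T actual=T -> ctr[0]=3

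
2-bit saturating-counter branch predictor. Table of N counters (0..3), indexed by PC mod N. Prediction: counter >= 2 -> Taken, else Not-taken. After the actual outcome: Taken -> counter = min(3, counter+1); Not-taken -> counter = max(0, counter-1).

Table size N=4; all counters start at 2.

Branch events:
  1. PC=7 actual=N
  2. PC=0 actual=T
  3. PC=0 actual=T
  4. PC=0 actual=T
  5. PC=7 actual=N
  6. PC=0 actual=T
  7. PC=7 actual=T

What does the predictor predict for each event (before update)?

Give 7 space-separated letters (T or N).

Ev 1: PC=7 idx=3 pred=T actual=N -> ctr[3]=1
Ev 2: PC=0 idx=0 pred=T actual=T -> ctr[0]=3
Ev 3: PC=0 idx=0 pred=T actual=T -> ctr[0]=3
Ev 4: PC=0 idx=0 pred=T actual=T -> ctr[0]=3
Ev 5: PC=7 idx=3 pred=N actual=N -> ctr[3]=0
Ev 6: PC=0 idx=0 pred=T actual=T -> ctr[0]=3
Ev 7: PC=7 idx=3 pred=N actual=T -> ctr[3]=1

Answer: T T T T N T N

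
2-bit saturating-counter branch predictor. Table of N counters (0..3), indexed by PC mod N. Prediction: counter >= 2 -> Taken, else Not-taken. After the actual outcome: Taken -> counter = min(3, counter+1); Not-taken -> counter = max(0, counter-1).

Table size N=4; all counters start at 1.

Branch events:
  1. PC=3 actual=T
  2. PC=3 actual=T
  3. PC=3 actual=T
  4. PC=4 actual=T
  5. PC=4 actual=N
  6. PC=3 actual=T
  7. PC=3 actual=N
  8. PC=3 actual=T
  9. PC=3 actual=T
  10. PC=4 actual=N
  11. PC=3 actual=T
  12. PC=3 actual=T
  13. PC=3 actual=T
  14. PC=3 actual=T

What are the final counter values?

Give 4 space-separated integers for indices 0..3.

Ev 1: PC=3 idx=3 pred=N actual=T -> ctr[3]=2
Ev 2: PC=3 idx=3 pred=T actual=T -> ctr[3]=3
Ev 3: PC=3 idx=3 pred=T actual=T -> ctr[3]=3
Ev 4: PC=4 idx=0 pred=N actual=T -> ctr[0]=2
Ev 5: PC=4 idx=0 pred=T actual=N -> ctr[0]=1
Ev 6: PC=3 idx=3 pred=T actual=T -> ctr[3]=3
Ev 7: PC=3 idx=3 pred=T actual=N -> ctr[3]=2
Ev 8: PC=3 idx=3 pred=T actual=T -> ctr[3]=3
Ev 9: PC=3 idx=3 pred=T actual=T -> ctr[3]=3
Ev 10: PC=4 idx=0 pred=N actual=N -> ctr[0]=0
Ev 11: PC=3 idx=3 pred=T actual=T -> ctr[3]=3
Ev 12: PC=3 idx=3 pred=T actual=T -> ctr[3]=3
Ev 13: PC=3 idx=3 pred=T actual=T -> ctr[3]=3
Ev 14: PC=3 idx=3 pred=T actual=T -> ctr[3]=3

Answer: 0 1 1 3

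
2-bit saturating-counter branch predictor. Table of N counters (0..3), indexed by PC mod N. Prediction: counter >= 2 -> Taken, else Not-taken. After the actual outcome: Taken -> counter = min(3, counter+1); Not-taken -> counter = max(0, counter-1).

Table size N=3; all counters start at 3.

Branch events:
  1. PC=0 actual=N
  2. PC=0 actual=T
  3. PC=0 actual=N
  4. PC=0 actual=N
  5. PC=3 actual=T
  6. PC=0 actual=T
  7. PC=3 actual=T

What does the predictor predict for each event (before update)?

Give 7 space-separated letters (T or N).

Answer: T T T T N T T

Derivation:
Ev 1: PC=0 idx=0 pred=T actual=N -> ctr[0]=2
Ev 2: PC=0 idx=0 pred=T actual=T -> ctr[0]=3
Ev 3: PC=0 idx=0 pred=T actual=N -> ctr[0]=2
Ev 4: PC=0 idx=0 pred=T actual=N -> ctr[0]=1
Ev 5: PC=3 idx=0 pred=N actual=T -> ctr[0]=2
Ev 6: PC=0 idx=0 pred=T actual=T -> ctr[0]=3
Ev 7: PC=3 idx=0 pred=T actual=T -> ctr[0]=3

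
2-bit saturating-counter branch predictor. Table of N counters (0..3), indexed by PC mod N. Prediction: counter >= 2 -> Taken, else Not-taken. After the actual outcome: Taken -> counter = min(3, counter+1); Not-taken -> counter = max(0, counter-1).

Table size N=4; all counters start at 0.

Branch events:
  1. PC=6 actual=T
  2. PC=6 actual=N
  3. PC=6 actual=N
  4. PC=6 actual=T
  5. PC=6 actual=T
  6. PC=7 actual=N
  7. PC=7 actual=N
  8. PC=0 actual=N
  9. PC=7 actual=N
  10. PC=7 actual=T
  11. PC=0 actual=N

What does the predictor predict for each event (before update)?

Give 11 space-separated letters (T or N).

Ev 1: PC=6 idx=2 pred=N actual=T -> ctr[2]=1
Ev 2: PC=6 idx=2 pred=N actual=N -> ctr[2]=0
Ev 3: PC=6 idx=2 pred=N actual=N -> ctr[2]=0
Ev 4: PC=6 idx=2 pred=N actual=T -> ctr[2]=1
Ev 5: PC=6 idx=2 pred=N actual=T -> ctr[2]=2
Ev 6: PC=7 idx=3 pred=N actual=N -> ctr[3]=0
Ev 7: PC=7 idx=3 pred=N actual=N -> ctr[3]=0
Ev 8: PC=0 idx=0 pred=N actual=N -> ctr[0]=0
Ev 9: PC=7 idx=3 pred=N actual=N -> ctr[3]=0
Ev 10: PC=7 idx=3 pred=N actual=T -> ctr[3]=1
Ev 11: PC=0 idx=0 pred=N actual=N -> ctr[0]=0

Answer: N N N N N N N N N N N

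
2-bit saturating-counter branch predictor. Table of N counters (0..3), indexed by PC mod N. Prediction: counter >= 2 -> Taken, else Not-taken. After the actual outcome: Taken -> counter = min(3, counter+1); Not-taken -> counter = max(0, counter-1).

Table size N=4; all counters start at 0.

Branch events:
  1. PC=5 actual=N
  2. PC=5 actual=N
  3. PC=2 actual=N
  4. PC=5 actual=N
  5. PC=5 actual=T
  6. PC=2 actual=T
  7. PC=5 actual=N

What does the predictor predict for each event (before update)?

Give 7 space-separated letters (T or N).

Answer: N N N N N N N

Derivation:
Ev 1: PC=5 idx=1 pred=N actual=N -> ctr[1]=0
Ev 2: PC=5 idx=1 pred=N actual=N -> ctr[1]=0
Ev 3: PC=2 idx=2 pred=N actual=N -> ctr[2]=0
Ev 4: PC=5 idx=1 pred=N actual=N -> ctr[1]=0
Ev 5: PC=5 idx=1 pred=N actual=T -> ctr[1]=1
Ev 6: PC=2 idx=2 pred=N actual=T -> ctr[2]=1
Ev 7: PC=5 idx=1 pred=N actual=N -> ctr[1]=0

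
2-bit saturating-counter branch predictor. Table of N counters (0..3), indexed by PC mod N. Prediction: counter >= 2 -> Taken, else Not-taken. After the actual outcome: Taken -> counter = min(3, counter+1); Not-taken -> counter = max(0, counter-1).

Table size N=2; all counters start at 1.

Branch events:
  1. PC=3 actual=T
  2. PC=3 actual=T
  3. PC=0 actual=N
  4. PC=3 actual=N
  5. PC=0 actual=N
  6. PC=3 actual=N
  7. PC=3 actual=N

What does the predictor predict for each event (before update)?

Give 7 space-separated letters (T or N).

Ev 1: PC=3 idx=1 pred=N actual=T -> ctr[1]=2
Ev 2: PC=3 idx=1 pred=T actual=T -> ctr[1]=3
Ev 3: PC=0 idx=0 pred=N actual=N -> ctr[0]=0
Ev 4: PC=3 idx=1 pred=T actual=N -> ctr[1]=2
Ev 5: PC=0 idx=0 pred=N actual=N -> ctr[0]=0
Ev 6: PC=3 idx=1 pred=T actual=N -> ctr[1]=1
Ev 7: PC=3 idx=1 pred=N actual=N -> ctr[1]=0

Answer: N T N T N T N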